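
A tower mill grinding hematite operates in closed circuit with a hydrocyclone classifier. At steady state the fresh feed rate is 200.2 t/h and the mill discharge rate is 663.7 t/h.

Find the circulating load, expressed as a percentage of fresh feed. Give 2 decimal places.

CL = 231.52 %

Discharge = new feed + return, hence
R = M − F = 663.7 − 200.2 = 463.5 t/h
CL = 100·R/F = 100·463.5/200.2 = 231.52 %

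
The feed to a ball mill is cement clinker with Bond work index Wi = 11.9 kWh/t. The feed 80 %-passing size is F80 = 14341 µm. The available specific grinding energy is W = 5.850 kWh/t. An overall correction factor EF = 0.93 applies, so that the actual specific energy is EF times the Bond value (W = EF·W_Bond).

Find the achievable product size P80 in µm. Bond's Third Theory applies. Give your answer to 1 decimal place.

W_Bond = 10·Wi·(1/√P₈₀ − 1/√F₈₀)
W_Bond = W / EF = 5.850 / 0.93 = 6.2903 kWh/t
P80^(−½) = W_Bond/(10 Wi) + F80^(−½)
  = 6.2903/(10·11.9) + 1/√14341 = 0.052860 + 0.008350 = 0.061210
P80 = (1/0.061210)² = 16.3371² = 266.90 µm

P80 = 266.9 µm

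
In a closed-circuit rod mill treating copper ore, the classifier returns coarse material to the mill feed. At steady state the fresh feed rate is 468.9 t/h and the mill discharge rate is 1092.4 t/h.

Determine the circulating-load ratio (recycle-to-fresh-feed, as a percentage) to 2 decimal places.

CL = 132.97 %

Mill node: discharge = fresh + recycle.
R = M − F = 1092.4 − 468.9 = 623.5 t/h
CL = 100·R/F = 100·623.5/468.9 = 132.97 %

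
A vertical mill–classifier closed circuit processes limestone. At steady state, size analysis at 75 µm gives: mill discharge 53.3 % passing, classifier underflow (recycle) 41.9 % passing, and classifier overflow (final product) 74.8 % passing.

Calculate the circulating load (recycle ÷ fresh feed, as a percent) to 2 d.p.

CL = 188.60 %

Let r = R/F. Size balance at 75 µm:
Fd + Rd = Ru + Fo ⇒ R/F = (o−d)/(d−u)
r = (74.8 − 53.3)/(53.3 − 41.9) = 21.5/11.4 = 1.8860
CL = 100·r = 188.60 %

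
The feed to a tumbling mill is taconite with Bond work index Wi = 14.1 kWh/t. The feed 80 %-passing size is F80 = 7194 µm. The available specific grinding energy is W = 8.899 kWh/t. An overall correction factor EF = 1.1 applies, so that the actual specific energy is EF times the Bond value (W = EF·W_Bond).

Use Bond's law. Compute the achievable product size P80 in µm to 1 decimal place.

P80 = 209.0 µm

W = 10·Wi·(P80^(-½) − F80^(-½))
W_Bond = W / EF = 8.899 / 1.1 = 8.0900 kWh/t
⇒ 1/√P80 = W_Bond/(10·Wi) + 1/√F80
  = 8.0900/(10·14.1) + 1/√7194 = 0.057376 + 0.011790 = 0.069166
P80 = (1/0.069166)² = 14.4580² = 209.03 µm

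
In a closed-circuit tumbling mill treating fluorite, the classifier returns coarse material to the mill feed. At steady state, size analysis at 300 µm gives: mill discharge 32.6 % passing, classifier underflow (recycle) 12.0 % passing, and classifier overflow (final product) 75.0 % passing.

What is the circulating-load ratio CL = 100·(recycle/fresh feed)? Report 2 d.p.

Mass balance on the −300 µm fraction:
(1+r)d = ru + o → r = (o−d)/(d−u)
r = (75.0 − 32.6)/(32.6 − 12.0) = 42.4/20.6 = 2.0583
CL = 100·r = 205.83 %

CL = 205.83 %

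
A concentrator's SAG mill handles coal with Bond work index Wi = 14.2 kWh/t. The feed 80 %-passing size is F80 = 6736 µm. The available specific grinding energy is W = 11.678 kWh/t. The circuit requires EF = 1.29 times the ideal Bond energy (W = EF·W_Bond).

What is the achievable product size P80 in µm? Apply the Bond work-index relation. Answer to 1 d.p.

W = 10 Wi (1/√P80 − 1/√F80)  [Bond]
W_Bond = W / EF = 11.678 / 1.29 = 9.0527 kWh/t
⇒ 1/√P80 = W_Bond/(10 Wi) + 1/√F80
  = 9.0527/(10·14.2) + 1/√6736 = 0.063752 + 0.012184 = 0.075936
P80 = (1/0.075936)² = 13.1690² = 173.42 µm

P80 = 173.4 µm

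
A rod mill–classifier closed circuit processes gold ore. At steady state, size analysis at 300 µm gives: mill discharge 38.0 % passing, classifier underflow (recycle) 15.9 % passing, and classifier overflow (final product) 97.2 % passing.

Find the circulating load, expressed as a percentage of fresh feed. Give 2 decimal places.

CL = 267.87 %

Balance %-passing 300 µm (r = R/F):
d + r·d = r·u + o → r(d−u) = o−d
r = (97.2 − 38.0)/(38.0 − 15.9) = 59.2/22.1 = 2.6787
CL = 100·r = 267.87 %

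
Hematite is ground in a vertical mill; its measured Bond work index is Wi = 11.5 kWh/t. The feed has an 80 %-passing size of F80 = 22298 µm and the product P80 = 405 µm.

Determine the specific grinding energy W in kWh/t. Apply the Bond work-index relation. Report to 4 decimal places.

W = 4.9443 kWh/t

W = 10·Wi·(P80^(-½) − F80^(-½))
1/√405 = 0.049690;  1/√22298 = 0.006697
W = 10·11.5·(0.049690 − 0.006697) = 4.9443 kWh/t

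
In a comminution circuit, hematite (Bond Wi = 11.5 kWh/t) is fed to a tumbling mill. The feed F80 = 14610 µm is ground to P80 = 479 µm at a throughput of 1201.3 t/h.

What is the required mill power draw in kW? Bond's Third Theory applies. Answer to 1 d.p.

P = 5169.3 kW

W = 10·Wi·(P80^(-½) − F80^(-½))
W = 10·11.5·(1/√479 − 1/√14610) = 10·11.5·(0.037418) = 4.3031 kWh/t
P_mill = W·ṁ = 4.3031·1201.3 = 5169.3 kW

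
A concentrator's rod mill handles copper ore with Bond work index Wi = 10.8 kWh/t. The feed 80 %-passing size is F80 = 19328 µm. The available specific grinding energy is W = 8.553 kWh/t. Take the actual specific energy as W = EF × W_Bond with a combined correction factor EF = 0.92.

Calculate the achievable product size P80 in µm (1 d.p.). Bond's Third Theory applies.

W = 10 Wi (1/√P80 − 1/√F80)  [Bond]
W_Bond = W / EF = 8.553 / 0.92 = 9.2967 kWh/t
⇒ 1/√P80 = W_Bond/(10·Wi) + 1/√F80
  = 9.2967/(10·10.8) + 1/√19328 = 0.086081 + 0.007193 = 0.093274
P80 = (1/0.093274)² = 10.7211² = 114.94 µm

P80 = 114.9 µm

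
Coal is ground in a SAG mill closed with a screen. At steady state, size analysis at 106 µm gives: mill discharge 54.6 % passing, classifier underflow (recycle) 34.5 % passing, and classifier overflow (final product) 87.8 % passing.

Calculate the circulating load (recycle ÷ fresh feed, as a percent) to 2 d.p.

CL = 165.17 %

Classifier node, passing 106 µm:
(1+r)d = ru + o → r = (o−d)/(d−u)
r = (87.8 − 54.6)/(54.6 − 34.5) = 33.2/20.1 = 1.6517
CL = 100·r = 165.17 %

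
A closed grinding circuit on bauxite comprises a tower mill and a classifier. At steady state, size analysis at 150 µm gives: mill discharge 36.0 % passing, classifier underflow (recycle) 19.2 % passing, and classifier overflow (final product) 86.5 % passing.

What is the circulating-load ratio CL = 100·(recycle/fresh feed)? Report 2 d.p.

CL = 300.60 %

Classifier node, passing 150 µm:
(1+r)·d = r·u + o ⇒ r = (o−d)/(d−u)
r = (86.5 − 36.0)/(36.0 − 19.2) = 50.5/16.8 = 3.0060
CL = 100·r = 300.60 %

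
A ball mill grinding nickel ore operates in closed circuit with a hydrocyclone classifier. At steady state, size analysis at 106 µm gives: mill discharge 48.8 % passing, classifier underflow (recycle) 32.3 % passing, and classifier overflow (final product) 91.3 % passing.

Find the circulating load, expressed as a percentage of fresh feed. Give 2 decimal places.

Mass balance on the −106 µm fraction:
(1+r)d = ru + o → r = (o−d)/(d−u)
r = (91.3 − 48.8)/(48.8 − 32.3) = 42.5/16.5 = 2.5758
CL = 100·r = 257.58 %

CL = 257.58 %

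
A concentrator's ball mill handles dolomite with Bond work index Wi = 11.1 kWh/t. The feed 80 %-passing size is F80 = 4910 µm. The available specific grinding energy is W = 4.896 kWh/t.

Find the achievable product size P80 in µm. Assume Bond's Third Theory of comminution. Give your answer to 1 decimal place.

W = 10 Wi / √P80 − 10 Wi / √F80
P80^-0.5 = F80^-0.5 + W/(10 Wi)
  = 4.8960/(10·11.1) + 1/√4910 = 0.044108 + 0.014271 = 0.058379
P80 = (1/0.058379)² = 17.1294² = 293.42 µm

P80 = 293.4 µm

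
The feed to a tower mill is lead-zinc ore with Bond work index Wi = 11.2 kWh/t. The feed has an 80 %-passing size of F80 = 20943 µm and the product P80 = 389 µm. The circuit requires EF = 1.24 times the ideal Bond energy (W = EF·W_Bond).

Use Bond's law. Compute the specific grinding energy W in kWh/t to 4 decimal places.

W = 6.0818 kWh/t

Bond:  W = 10 Wi (1/√P − 1/√F)
1/√389 = 0.050702;  1/√20943 = 0.006910
W = 10·11.2·(0.050702 − 0.006910) = 4.9047 kWh/t
With EF = 1.24: W = 4.9047·1.24 = 6.0818 kWh/t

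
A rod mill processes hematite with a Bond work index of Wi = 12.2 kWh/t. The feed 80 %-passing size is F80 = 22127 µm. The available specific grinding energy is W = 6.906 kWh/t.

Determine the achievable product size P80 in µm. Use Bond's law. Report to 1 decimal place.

Bond: W = 10·Wi·(1/√P80 − 1/√F80)
⇒ 1/√P80 = W/(10·Wi) + 1/√F80
  = 6.9060/(10·12.2) + 1/√22127 = 0.056607 + 0.006723 = 0.063329
P80 = (1/0.063329)² = 15.7905² = 249.34 µm

P80 = 249.3 µm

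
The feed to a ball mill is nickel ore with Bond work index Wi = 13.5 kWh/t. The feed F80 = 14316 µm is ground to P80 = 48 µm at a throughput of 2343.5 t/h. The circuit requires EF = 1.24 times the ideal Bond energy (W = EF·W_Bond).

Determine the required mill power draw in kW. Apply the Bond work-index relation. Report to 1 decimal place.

P = 53345.1 kW

W = 10·Wi·[P80^(−½) − F80^(−½)]
W = 10·13.5·(1/√48 − 1/√14316) = 10·13.5·(0.135980) = 18.3573 kWh/t
W_actual = 1.24 × 18.3573 = 22.7630 kWh/t
P_mill = W·ṁ = 22.7630·2343.5 = 53345.1 kW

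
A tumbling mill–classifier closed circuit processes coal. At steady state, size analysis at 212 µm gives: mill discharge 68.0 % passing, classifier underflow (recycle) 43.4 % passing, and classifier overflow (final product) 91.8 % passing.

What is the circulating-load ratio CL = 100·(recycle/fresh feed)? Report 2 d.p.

CL = 96.75 %

Two-product formula at 212 µm:
Fd + Rd = Ru + Fo ⇒ R/F = (o−d)/(d−u)
r = (91.8 − 68.0)/(68.0 − 43.4) = 23.8/24.6 = 0.9675
CL = 100·r = 96.75 %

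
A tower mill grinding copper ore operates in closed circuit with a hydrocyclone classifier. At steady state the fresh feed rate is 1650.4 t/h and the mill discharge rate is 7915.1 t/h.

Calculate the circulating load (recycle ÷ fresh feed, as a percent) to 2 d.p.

M = F + R at steady state, so:
R = M − F = 7915.1 − 1650.4 = 6264.7 t/h
CL = 100·R/F = 100·6264.7/1650.4 = 379.59 %

CL = 379.59 %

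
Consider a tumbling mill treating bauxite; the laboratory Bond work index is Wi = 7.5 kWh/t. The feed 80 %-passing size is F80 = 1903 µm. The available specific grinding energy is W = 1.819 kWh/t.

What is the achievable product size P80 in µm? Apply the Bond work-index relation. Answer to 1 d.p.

P80 = 449.3 µm

W = 10·Wi·[P80^(−½) − F80^(−½)]
⇒ 1/√P80 = W/(10 Wi) + 1/√F80
  = 1.8190/(10·7.5) + 1/√1903 = 0.024253 + 0.022923 = 0.047177
P80 = (1/0.047177)² = 21.1969² = 449.31 µm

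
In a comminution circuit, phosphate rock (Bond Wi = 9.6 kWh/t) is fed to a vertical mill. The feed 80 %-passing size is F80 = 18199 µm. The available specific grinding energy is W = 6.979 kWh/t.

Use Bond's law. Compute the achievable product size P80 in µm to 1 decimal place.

W = 10 Wi / √P80 − 10 Wi / √F80
P80^(−½) = W/(10 Wi) + F80^(−½)
  = 6.9790/(10·9.6) + 1/√18199 = 0.072698 + 0.007413 = 0.080111
P80 = (1/0.080111)² = 12.4827² = 155.82 µm

P80 = 155.8 µm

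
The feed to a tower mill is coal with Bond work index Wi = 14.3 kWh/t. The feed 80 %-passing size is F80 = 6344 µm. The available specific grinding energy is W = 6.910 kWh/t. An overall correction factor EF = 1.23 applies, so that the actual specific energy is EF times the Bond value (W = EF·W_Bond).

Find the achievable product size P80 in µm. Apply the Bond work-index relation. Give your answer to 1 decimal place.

W_Bond = 10·Wi·(1/√P₈₀ − 1/√F₈₀)
W_Bond = W / EF = 6.910 / 1.23 = 5.6179 kWh/t
P80^-0.5 = F80^-0.5 + W_Bond/(10 Wi)
  = 5.6179/(10·14.3) + 1/√6344 = 0.039286 + 0.012555 = 0.051841
P80 = (1/0.051841)² = 19.2898² = 372.09 µm

P80 = 372.1 µm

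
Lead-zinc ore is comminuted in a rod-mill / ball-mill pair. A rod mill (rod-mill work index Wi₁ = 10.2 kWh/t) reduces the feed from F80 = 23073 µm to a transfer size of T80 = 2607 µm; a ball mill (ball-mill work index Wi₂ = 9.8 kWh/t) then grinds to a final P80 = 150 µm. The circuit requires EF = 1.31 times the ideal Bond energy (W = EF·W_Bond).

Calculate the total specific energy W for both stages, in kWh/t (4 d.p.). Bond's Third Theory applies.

W = 10·Wi·[P80^(−½) − F80^(−½)]
Stage 1 (23073→2607 µm, Wi₁=10.2): W₁ = 10·10.2·(0.019585 − 0.006583) = 1.3262 kWh/t
Stage 2 (2607→150 µm, Wi₂=9.8): W₂ = 10·9.8·(0.081650 − 0.019585) = 6.0823 kWh/t
W = W₁ + W₂ = 1.3262 + 6.0823 = 7.4085 kWh/t
With EF = 1.31: W = 7.4085·1.31 = 9.7051 kWh/t

W = 9.7051 kWh/t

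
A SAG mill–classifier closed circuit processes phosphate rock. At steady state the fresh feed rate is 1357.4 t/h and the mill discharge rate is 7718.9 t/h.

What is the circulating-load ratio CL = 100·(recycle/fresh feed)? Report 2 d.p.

Discharge = new feed + return, hence
R = M − F = 7718.9 − 1357.4 = 6361.5 t/h
CL = 100·R/F = 100·6361.5/1357.4 = 468.65 %

CL = 468.65 %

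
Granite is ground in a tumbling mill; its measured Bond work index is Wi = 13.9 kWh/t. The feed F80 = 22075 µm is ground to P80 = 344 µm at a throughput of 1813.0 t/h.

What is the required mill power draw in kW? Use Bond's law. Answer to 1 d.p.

P = 11891.2 kW

Bond:  W = 10 Wi (1/√P − 1/√F)
W = 10·13.9·(1/√344 − 1/√22075) = 10·13.9·(0.047186) = 6.5588 kWh/t
Power = W × throughput = 6.5588 kWh/t × 1813.0 t/h = 11891.2 kW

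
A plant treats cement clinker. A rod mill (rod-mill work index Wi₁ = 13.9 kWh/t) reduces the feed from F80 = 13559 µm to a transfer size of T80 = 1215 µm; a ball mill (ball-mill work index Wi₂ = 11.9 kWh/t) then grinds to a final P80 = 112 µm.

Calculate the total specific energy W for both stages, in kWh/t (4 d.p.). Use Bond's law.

Bond: W = 10·Wi·(1/√P80 − 1/√F80)
Stage 1 (13559→1215 µm, Wi₁=13.9): W₁ = 10·13.9·(0.028689 − 0.008588) = 2.7940 kWh/t
Stage 2 (1215→112 µm, Wi₂=11.9): W₂ = 10·11.9·(0.094491 − 0.028689) = 7.8305 kWh/t
W = W₁ + W₂ = 2.7940 + 7.8305 = 10.6245 kWh/t

W = 10.6245 kWh/t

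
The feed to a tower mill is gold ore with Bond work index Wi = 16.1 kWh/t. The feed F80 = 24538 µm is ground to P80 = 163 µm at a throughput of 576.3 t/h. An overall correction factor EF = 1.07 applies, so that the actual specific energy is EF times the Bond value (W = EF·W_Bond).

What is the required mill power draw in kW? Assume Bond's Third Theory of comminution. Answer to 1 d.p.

P = 7142.4 kW

W_Bond = 10·Wi·(1/√P₈₀ − 1/√F₈₀)
W = 10·16.1·(1/√163 − 1/√24538) = 10·16.1·(0.071942) = 11.5827 kWh/t
With EF = 1.07: W = 11.5827·1.07 = 12.3935 kWh/t
Mill draw = 12.3935 × 576.3 = 7142.4 kW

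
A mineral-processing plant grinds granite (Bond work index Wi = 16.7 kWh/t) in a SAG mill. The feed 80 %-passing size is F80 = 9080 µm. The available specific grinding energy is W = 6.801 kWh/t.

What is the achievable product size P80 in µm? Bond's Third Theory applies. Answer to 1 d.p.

W = 10 Wi (P80^-0.5 − F80^-0.5)
⇒ 1/√P80 = W/(10·Wi) + 1/√F80
  = 6.8010/(10·16.7) + 1/√9080 = 0.040725 + 0.010494 = 0.051219
P80 = (1/0.051219)² = 19.5240² = 381.19 µm

P80 = 381.2 µm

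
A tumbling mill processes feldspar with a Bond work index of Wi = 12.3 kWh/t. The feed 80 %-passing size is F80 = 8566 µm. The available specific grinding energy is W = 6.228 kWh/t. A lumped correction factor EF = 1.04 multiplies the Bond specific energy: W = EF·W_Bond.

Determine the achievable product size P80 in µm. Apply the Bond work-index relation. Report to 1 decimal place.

P80 = 282.5 µm

Bond: W = 10·Wi·(1/√P80 − 1/√F80)
W_Bond = W / EF = 6.228 / 1.04 = 5.9885 kWh/t
P80^(−½) = W_Bond/(10 Wi) + F80^(−½)
  = 5.9885/(10·12.3) + 1/√8566 = 0.048687 + 0.010805 = 0.059491
P80 = (1/0.059491)² = 16.8092² = 282.55 µm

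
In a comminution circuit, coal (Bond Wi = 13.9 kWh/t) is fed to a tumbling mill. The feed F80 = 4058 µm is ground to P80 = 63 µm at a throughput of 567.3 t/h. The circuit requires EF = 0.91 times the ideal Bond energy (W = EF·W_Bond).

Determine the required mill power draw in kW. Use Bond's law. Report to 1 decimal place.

W = 10·Wi·[P80^(−½) − F80^(−½)]
W = 10·13.9·(1/√63 − 1/√4058) = 10·13.9·(0.110290) = 15.3303 kWh/t
W_actual = 0.91 × 15.3303 = 13.9506 kWh/t
P_mill = W·ṁ = 13.9506·567.3 = 7914.2 kW

P = 7914.2 kW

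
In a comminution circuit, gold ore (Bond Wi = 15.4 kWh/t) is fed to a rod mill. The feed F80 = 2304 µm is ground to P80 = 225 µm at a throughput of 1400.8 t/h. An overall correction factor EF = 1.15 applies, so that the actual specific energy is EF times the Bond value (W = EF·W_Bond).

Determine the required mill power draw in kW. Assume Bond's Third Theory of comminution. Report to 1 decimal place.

W = 10 Wi / √P80 − 10 Wi / √F80
W = 10·15.4·(1/√225 − 1/√2304) = 10·15.4·(0.045833) = 7.0583 kWh/t
With EF = 1.15: W = 7.0583·1.15 = 8.1171 kWh/t
P_mill = W·ṁ = 8.1171·1400.8 = 11370.4 kW

P = 11370.4 kW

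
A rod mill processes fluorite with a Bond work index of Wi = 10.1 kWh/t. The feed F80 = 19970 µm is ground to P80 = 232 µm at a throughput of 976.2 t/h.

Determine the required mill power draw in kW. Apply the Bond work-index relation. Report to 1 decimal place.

W = 10 Wi (1/√P80 − 1/√F80)  [Bond]
W = 10·10.1·(1/√232 − 1/√19970) = 10·10.1·(0.058577) = 5.9163 kWh/t
P_mill = W·ṁ = 5.9163·976.2 = 5775.5 kW

P = 5775.5 kW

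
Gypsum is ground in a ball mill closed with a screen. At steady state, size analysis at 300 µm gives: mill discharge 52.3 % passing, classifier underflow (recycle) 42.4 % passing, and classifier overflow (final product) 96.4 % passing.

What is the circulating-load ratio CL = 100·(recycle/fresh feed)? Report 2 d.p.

CL = 445.45 %

Let r = R/F. Size balance at 300 µm:
r = (o − d)/(d − u)
r = (96.4 − 52.3)/(52.3 − 42.4) = 44.1/9.9 = 4.4545
CL = 100·r = 445.45 %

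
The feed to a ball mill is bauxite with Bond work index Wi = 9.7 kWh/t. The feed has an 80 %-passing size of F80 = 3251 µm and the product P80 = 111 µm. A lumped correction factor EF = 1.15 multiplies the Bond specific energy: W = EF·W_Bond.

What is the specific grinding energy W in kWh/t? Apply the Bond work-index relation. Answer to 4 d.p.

W = 8.6314 kWh/t

W = 10·Wi·[P80^(−½) − F80^(−½)]
1/√111 = 0.094916;  1/√3251 = 0.017538
W = 10·9.7·(0.094916 − 0.017538) = 7.5056 kWh/t
W_actual = 1.15 × 7.5056 = 8.6314 kWh/t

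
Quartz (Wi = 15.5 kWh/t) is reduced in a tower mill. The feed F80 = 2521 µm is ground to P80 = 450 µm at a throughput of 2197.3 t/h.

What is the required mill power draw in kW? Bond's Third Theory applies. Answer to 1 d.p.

P = 9272.0 kW

W = 10 Wi / √P80 − 10 Wi / √F80
W = 10·15.5·(1/√450 − 1/√2521) = 10·15.5·(0.027224) = 4.2197 kWh/t
P_mill = W·ṁ = 4.2197·2197.3 = 9272.0 kW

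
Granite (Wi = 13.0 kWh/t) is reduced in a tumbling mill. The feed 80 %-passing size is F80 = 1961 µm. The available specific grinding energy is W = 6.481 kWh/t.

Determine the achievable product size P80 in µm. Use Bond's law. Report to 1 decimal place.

P80 = 190.6 µm

W = 10 Wi / √P80 − 10 Wi / √F80
P80^-0.5 = F80^-0.5 + W/(10 Wi)
  = 6.4810/(10·13.0) + 1/√1961 = 0.049854 + 0.022582 = 0.072436
P80 = (1/0.072436)² = 13.8053² = 190.59 µm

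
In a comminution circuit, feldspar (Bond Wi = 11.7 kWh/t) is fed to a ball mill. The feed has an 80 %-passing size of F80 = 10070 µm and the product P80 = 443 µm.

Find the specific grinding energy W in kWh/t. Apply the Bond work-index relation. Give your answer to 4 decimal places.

Bond:  W = 10 Wi (1/√P − 1/√F)
1/√443 = 0.047511;  1/√10070 = 0.009965
W = 10·11.7·(0.047511 − 0.009965) = 4.3929 kWh/t

W = 4.3929 kWh/t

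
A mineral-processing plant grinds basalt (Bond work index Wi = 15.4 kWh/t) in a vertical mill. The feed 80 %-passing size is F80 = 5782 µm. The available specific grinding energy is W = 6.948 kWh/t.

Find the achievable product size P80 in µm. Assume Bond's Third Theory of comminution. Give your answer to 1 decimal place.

P80 = 294.5 µm

Bond: W = 10·Wi·(1/√P80 − 1/√F80)
1/√P80 = 1/√F80 + W/(10·Wi)
  = 6.9480/(10·15.4) + 1/√5782 = 0.045117 + 0.013151 = 0.058268
P80 = (1/0.058268)² = 17.1621² = 294.54 µm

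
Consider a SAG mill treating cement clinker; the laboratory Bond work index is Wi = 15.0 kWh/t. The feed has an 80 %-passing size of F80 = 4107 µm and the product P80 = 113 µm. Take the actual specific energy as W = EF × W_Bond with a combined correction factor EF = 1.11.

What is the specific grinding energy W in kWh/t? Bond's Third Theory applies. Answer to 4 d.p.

W = 10 Wi / √P80 − 10 Wi / √F80
1/√113 = 0.094072;  1/√4107 = 0.015604
W = 10·15.0·(0.094072 − 0.015604) = 11.7702 kWh/t
With EF = 1.11: W = 11.7702·1.11 = 13.0649 kWh/t

W = 13.0649 kWh/t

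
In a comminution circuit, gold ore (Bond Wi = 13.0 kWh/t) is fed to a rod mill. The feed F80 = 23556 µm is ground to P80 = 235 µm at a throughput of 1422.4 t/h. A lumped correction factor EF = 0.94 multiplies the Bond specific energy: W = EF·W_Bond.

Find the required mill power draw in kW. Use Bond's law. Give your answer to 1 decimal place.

P = 10206.1 kW

W = 10 Wi (1/√P80 − 1/√F80)  [Bond]
W = 10·13.0·(1/√235 − 1/√23556) = 10·13.0·(0.058717) = 7.6332 kWh/t
Apply correction: 7.6332 × 0.94 = 7.1753 kWh/t
P_mill = W·ṁ = 7.1753·1422.4 = 10206.1 kW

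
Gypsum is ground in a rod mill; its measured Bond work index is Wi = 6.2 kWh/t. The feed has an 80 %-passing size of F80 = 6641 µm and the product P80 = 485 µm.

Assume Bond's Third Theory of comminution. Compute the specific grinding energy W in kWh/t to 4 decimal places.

W = 10 Wi (1/√P80 − 1/√F80)  [Bond]
1/√485 = 0.045408;  1/√6641 = 0.012271
W = 10·6.2·(0.045408 − 0.012271) = 2.0545 kWh/t

W = 2.0545 kWh/t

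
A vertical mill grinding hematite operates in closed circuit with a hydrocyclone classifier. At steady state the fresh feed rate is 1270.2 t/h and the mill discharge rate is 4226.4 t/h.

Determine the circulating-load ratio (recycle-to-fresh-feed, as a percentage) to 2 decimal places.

Steady state: M = F + R.
R = M − F = 4226.4 − 1270.2 = 2956.2 t/h
CL = 100·R/F = 100·2956.2/1270.2 = 232.74 %

CL = 232.74 %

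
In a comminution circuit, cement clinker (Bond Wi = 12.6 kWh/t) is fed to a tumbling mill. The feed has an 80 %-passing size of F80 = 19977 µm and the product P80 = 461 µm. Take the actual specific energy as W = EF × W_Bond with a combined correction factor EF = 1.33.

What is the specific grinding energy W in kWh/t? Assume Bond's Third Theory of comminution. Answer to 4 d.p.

W = 10·Wi·[P80^(−½) − F80^(−½)]
1/√461 = 0.046575;  1/√19977 = 0.007075
W = 10·12.6·(0.046575 − 0.007075) = 4.9769 kWh/t
With EF = 1.33: W = 4.9769·1.33 = 6.6193 kWh/t

W = 6.6193 kWh/t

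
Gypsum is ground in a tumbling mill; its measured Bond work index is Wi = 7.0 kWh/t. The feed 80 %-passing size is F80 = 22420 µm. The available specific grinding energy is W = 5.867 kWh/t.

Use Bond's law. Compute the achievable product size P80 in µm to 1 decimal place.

P80 = 122.1 µm

W = 10 Wi (1/√P80 − 1/√F80)  [Bond]
P80^-0.5 = F80^-0.5 + W/(10 Wi)
  = 5.8670/(10·7.0) + 1/√22420 = 0.083814 + 0.006679 = 0.090493
P80 = (1/0.090493)² = 11.0506² = 122.12 µm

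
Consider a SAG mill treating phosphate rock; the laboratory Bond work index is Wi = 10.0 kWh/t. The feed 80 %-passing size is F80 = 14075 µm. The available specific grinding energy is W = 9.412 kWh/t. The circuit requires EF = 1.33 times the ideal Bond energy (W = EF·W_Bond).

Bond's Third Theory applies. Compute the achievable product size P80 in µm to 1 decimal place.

P80 = 159.4 µm

W = 10 Wi (1/√P80 − 1/√F80)  [Bond]
W_Bond = W / EF = 9.412 / 1.33 = 7.0767 kWh/t
P80^(−½) = W_Bond/(10 Wi) + F80^(−½)
  = 7.0767/(10·10.0) + 1/√14075 = 0.070767 + 0.008429 = 0.079196
P80 = (1/0.079196)² = 12.6269² = 159.44 µm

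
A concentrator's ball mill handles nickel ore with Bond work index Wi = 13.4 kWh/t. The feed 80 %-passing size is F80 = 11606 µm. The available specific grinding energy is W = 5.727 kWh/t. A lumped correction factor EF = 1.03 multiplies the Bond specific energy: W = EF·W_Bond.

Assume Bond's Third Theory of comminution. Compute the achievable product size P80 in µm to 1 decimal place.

W = 10 Wi / √P80 − 10 Wi / √F80
W_Bond = W / EF = 5.727 / 1.03 = 5.5602 kWh/t
⇒ 1/√P80 = W_Bond/(10·Wi) + 1/√F80
  = 5.5602/(10·13.4) + 1/√11606 = 0.041494 + 0.009282 = 0.050776
P80 = (1/0.050776)² = 19.6942² = 387.86 µm

P80 = 387.9 µm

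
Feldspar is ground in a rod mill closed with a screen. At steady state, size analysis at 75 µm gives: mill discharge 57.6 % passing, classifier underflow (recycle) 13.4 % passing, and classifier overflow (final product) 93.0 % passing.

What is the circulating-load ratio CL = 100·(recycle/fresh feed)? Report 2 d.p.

Balance %-passing 75 µm (r = R/F):
(1+r)·d = r·u + o ⇒ r = (o−d)/(d−u)
r = (93.0 − 57.6)/(57.6 − 13.4) = 35.4/44.2 = 0.8009
CL = 100·r = 80.09 %

CL = 80.09 %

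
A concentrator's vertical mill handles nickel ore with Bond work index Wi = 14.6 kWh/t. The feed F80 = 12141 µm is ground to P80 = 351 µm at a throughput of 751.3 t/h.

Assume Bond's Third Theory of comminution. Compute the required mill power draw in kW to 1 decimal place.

P = 4859.3 kW

Bond:  W = 10 Wi (1/√P − 1/√F)
W = 10·14.6·(1/√351 − 1/√12141) = 10·14.6·(0.044301) = 6.4679 kWh/t
P = W·T = 6.4679·751.3 = 4859.3 kW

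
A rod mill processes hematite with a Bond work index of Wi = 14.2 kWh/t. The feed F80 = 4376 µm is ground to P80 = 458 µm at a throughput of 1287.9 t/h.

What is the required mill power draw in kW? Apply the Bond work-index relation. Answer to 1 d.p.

P = 5780.9 kW

Bond: W = 10·Wi·(1/√P80 − 1/√F80)
W = 10·14.2·(1/√458 − 1/√4376) = 10·14.2·(0.031610) = 4.4886 kWh/t
P_mill = W·ṁ = 4.4886·1287.9 = 5780.9 kW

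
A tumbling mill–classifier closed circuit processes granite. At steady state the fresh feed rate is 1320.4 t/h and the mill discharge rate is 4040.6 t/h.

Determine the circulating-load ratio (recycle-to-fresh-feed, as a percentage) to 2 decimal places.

M = F + R at steady state, so:
R = M − F = 4040.6 − 1320.4 = 2720.2 t/h
CL = 100·R/F = 100·2720.2/1320.4 = 206.01 %

CL = 206.01 %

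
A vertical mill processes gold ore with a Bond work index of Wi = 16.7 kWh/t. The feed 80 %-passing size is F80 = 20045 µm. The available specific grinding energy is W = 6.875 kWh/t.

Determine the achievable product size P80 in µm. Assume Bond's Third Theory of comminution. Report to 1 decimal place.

W = 10·Wi·[P80^(−½) − F80^(−½)]
P80^(−½) = W/(10 Wi) + F80^(−½)
  = 6.8750/(10·16.7) + 1/√20045 = 0.041168 + 0.007063 = 0.048231
P80 = (1/0.048231)² = 20.7336² = 429.88 µm

P80 = 429.9 µm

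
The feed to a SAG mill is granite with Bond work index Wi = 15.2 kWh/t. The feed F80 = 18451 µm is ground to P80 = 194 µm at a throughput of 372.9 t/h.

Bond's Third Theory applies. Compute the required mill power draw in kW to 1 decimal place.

P = 3652.2 kW

W = 10 Wi (1/√P80 − 1/√F80)  [Bond]
W = 10·15.2·(1/√194 − 1/√18451) = 10·15.2·(0.064434) = 9.7940 kWh/t
P_mill = W·ṁ = 9.7940·372.9 = 3652.2 kW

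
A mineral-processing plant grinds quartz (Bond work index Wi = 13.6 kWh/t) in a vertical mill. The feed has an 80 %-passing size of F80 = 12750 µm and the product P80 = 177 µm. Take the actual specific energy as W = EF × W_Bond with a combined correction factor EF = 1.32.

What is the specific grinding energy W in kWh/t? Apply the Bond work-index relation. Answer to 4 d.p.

W = 11.9037 kWh/t

Bond:  W = 10 Wi (1/√P − 1/√F)
1/√177 = 0.075165;  1/√12750 = 0.008856
W = 10·13.6·(0.075165 − 0.008856) = 9.0179 kWh/t
Corrected W = EF·W_Bond = 1.32·9.0179 = 11.9037 kWh/t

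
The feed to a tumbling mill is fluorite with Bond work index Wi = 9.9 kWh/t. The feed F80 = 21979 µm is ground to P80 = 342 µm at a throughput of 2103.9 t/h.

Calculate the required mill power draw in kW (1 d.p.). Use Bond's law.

W = 10 Wi / √P80 − 10 Wi / √F80
W = 10·9.9·(1/√342 − 1/√21979) = 10·9.9·(0.047329) = 4.6855 kWh/t
P = W·T = 4.6855·2103.9 = 9857.9 kW

P = 9857.9 kW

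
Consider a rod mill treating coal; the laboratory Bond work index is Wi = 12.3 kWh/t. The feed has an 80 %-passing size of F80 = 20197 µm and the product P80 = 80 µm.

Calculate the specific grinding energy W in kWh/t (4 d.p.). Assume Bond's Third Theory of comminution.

W = 12.8863 kWh/t

W = 10 Wi (P80^-0.5 − F80^-0.5)
1/√80 = 0.111803;  1/√20197 = 0.007036
W = 10·12.3·(0.111803 − 0.007036) = 12.8863 kWh/t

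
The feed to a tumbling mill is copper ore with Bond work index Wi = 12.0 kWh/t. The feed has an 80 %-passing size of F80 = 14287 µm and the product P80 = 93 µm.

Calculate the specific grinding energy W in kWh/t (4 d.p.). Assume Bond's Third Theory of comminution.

W = 11.4395 kWh/t

W = 10 Wi (1/√P80 − 1/√F80)  [Bond]
1/√93 = 0.103695;  1/√14287 = 0.008366
W = 10·12.0·(0.103695 − 0.008366) = 11.4395 kWh/t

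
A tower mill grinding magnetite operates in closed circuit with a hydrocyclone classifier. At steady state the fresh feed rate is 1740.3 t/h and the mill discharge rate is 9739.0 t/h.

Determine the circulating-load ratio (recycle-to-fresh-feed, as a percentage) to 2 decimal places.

Steady state: M = F + R.
R = M − F = 9739.0 − 1740.3 = 7998.7 t/h
CL = 100·R/F = 100·7998.7/1740.3 = 459.62 %

CL = 459.62 %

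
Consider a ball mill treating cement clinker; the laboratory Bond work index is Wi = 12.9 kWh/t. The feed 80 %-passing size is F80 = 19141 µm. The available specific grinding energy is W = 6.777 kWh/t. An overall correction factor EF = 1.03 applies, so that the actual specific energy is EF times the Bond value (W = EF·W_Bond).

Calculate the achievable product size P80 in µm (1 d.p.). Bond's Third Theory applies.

W = 10·Wi·(P80^(-½) − F80^(-½))
W_Bond = W / EF = 6.777 / 1.03 = 6.5796 kWh/t
⇒ 1/√P80 = W_Bond/(10·Wi) + 1/√F80
  = 6.5796/(10·12.9) + 1/√19141 = 0.051005 + 0.007228 = 0.058233
P80 = (1/0.058233)² = 17.1725² = 294.89 µm

P80 = 294.9 µm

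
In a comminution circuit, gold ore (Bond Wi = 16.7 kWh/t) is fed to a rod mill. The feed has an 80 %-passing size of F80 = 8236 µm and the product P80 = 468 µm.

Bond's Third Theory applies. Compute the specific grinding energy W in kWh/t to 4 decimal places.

W = 5.8794 kWh/t

W = 10 Wi / √P80 − 10 Wi / √F80
1/√468 = 0.046225;  1/√8236 = 0.011019
W = 10·16.7·(0.046225 − 0.011019) = 5.8794 kWh/t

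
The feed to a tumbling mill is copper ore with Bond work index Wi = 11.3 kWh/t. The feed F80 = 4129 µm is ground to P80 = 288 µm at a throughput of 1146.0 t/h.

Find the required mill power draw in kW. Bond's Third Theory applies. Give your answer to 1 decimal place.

P = 5615.4 kW

W = 10 Wi / √P80 − 10 Wi / √F80
W = 10·11.3·(1/√288 − 1/√4129) = 10·11.3·(0.043363) = 4.9000 kWh/t
P_mill = W·ṁ = 4.9000·1146.0 = 5615.4 kW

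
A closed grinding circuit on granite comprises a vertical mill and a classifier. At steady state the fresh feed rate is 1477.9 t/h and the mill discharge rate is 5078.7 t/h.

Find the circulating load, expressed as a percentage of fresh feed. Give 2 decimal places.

M = F + R at steady state, so:
R = M − F = 5078.7 − 1477.9 = 3600.8 t/h
CL = 100·R/F = 100·3600.8/1477.9 = 243.64 %

CL = 243.64 %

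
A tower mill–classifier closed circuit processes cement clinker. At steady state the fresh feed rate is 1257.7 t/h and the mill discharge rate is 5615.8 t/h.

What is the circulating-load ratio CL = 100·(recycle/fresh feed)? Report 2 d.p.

Steady state: M = F + R.
R = M − F = 5615.8 − 1257.7 = 4358.1 t/h
CL = 100·R/F = 100·4358.1/1257.7 = 346.51 %

CL = 346.51 %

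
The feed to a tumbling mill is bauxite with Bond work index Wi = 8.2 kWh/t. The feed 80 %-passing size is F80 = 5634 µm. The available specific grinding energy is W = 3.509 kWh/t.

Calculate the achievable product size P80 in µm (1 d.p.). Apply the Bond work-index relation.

P80 = 317.6 µm

W_Bond = 10·Wi·(1/√P₈₀ − 1/√F₈₀)
⇒ 1/√P80 = W/(10·Wi) + 1/√F80
  = 3.5090/(10·8.2) + 1/√5634 = 0.042793 + 0.013323 = 0.056115
P80 = (1/0.056115)² = 17.8204² = 317.57 µm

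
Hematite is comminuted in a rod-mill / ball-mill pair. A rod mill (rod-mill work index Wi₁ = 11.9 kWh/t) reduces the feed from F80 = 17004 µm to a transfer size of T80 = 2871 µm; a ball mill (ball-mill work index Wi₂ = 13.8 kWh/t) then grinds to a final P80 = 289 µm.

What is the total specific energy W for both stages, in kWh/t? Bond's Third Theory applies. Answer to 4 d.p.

W = 10·Wi·[P80^(−½) − F80^(−½)]
Stage 1 (17004→2871 µm, Wi₁=11.9): W₁ = 10·11.9·(0.018663 − 0.007669) = 1.3083 kWh/t
Stage 2 (2871→289 µm, Wi₂=13.8): W₂ = 10·13.8·(0.058824 − 0.018663) = 5.5421 kWh/t
W = W₁ + W₂ = 1.3083 + 5.5421 = 6.8505 kWh/t

W = 6.8505 kWh/t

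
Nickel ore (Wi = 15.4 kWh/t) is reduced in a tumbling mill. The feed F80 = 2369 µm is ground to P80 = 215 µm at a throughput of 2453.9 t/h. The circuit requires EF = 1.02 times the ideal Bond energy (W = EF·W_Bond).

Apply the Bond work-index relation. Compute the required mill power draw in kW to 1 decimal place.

W = 10·Wi·[P80^(−½) − F80^(−½)]
W = 10·15.4·(1/√215 − 1/√2369) = 10·15.4·(0.047654) = 7.3387 kWh/t
Apply correction: 7.3387 × 1.02 = 7.4855 kWh/t
Mill draw = 7.4855 × 2453.9 = 18368.6 kW

P = 18368.6 kW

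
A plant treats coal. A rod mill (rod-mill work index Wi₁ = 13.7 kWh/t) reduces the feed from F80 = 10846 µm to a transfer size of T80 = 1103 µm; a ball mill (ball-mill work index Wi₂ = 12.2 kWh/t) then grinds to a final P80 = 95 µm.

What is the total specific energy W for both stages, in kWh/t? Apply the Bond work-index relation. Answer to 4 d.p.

W = 11.6531 kWh/t

W = 10·Wi·(P80^(-½) − F80^(-½))
Stage 1 (10846→1103 µm, Wi₁=13.7): W₁ = 10·13.7·(0.030110 − 0.009602) = 2.8096 kWh/t
Stage 2 (1103→95 µm, Wi₂=12.2): W₂ = 10·12.2·(0.102598 − 0.030110) = 8.8435 kWh/t
W = W₁ + W₂ = 2.8096 + 8.8435 = 11.6531 kWh/t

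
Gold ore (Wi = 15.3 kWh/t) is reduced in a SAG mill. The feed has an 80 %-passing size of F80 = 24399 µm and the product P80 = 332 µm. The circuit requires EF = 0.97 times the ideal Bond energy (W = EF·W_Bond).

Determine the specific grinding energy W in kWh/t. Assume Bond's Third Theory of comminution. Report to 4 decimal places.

Bond: W = 10·Wi·(1/√P80 − 1/√F80)
1/√332 = 0.054882;  1/√24399 = 0.006402
W = 10·15.3·(0.054882 − 0.006402) = 7.4175 kWh/t
With EF = 0.97: W = 7.4175·0.97 = 7.1949 kWh/t

W = 7.1949 kWh/t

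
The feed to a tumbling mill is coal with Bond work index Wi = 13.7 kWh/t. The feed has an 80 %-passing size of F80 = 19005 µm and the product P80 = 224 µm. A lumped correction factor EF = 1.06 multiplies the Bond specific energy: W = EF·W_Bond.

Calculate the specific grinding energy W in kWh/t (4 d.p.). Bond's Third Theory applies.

W = 8.6495 kWh/t

Bond:  W = 10 Wi (1/√P − 1/√F)
1/√224 = 0.066815;  1/√19005 = 0.007254
W = 10·13.7·(0.066815 − 0.007254) = 8.1599 kWh/t
Apply correction: 8.1599 × 1.06 = 8.6495 kWh/t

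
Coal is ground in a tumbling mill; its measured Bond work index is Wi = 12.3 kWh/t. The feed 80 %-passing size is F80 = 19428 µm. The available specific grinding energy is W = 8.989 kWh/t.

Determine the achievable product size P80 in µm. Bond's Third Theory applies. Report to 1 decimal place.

P80 = 155.3 µm

W_Bond = 10·Wi·(1/√P₈₀ − 1/√F₈₀)
1/√P80 = 1/√F80 + W/(10·Wi)
  = 8.9890/(10·12.3) + 1/√19428 = 0.073081 + 0.007174 = 0.080256
P80 = (1/0.080256)² = 12.4602² = 155.26 µm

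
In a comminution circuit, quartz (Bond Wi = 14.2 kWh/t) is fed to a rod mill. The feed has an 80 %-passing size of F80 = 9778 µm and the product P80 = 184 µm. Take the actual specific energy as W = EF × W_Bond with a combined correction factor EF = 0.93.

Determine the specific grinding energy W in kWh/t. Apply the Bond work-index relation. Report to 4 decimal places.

W = 10 Wi (P80^-0.5 − F80^-0.5)
1/√184 = 0.073721;  1/√9778 = 0.010113
W = 10·14.2·(0.073721 − 0.010113) = 9.0323 kWh/t
Corrected W = EF·W_Bond = 0.93·9.0323 = 8.4001 kWh/t

W = 8.4001 kWh/t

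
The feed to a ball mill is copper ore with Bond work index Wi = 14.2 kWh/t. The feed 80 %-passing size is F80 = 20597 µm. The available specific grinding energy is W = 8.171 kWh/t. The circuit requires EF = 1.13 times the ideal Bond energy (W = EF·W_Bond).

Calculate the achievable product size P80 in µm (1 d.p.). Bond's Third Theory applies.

W = 10 Wi (P80^-0.5 − F80^-0.5)
W_Bond = W / EF = 8.171 / 1.13 = 7.2310 kWh/t
⇒ 1/√P80 = W_Bond/(10·Wi) + 1/√F80
  = 7.2310/(10·14.2) + 1/√20597 = 0.050922 + 0.006968 = 0.057890
P80 = (1/0.057890)² = 17.2741² = 298.39 µm

P80 = 298.4 µm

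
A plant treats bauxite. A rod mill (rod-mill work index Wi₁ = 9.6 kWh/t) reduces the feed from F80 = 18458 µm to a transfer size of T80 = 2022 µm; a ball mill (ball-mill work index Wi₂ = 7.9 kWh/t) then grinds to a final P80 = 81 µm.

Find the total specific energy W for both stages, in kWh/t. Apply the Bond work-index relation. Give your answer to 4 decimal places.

W = 10 Wi (1/√P80 − 1/√F80)  [Bond]
Stage 1 (18458→2022 µm, Wi₁=9.6): W₁ = 10·9.6·(0.022239 − 0.007361) = 1.4283 kWh/t
Stage 2 (2022→81 µm, Wi₂=7.9): W₂ = 10·7.9·(0.111111 − 0.022239) = 7.0209 kWh/t
W = W₁ + W₂ = 1.4283 + 7.0209 = 8.4492 kWh/t

W = 8.4492 kWh/t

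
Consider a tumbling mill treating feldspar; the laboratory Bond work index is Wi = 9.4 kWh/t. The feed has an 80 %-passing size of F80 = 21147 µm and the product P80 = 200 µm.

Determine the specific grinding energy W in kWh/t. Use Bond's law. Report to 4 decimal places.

W = 6.0004 kWh/t

W = 10 Wi (1/√P80 − 1/√F80)  [Bond]
1/√200 = 0.070711;  1/√21147 = 0.006877
W = 10·9.4·(0.070711 − 0.006877) = 6.0004 kWh/t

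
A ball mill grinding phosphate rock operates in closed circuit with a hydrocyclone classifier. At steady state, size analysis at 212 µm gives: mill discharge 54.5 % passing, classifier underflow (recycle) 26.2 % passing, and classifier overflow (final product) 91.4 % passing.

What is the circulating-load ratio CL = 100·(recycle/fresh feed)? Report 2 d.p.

Mass balance on the −212 µm fraction:
d + r·d = r·u + o → r(d−u) = o−d
r = (91.4 − 54.5)/(54.5 − 26.2) = 36.9/28.3 = 1.3039
CL = 100·r = 130.39 %

CL = 130.39 %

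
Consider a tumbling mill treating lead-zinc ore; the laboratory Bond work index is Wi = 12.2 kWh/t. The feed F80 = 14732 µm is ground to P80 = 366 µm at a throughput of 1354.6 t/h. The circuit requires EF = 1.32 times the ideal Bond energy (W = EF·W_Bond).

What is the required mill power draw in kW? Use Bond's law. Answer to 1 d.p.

P = 9605.3 kW

Bond: W = 10·Wi·(1/√P80 − 1/√F80)
W = 10·12.2·(1/√366 − 1/√14732) = 10·12.2·(0.044032) = 5.3719 kWh/t
With EF = 1.32: W = 5.3719·1.32 = 7.0909 kWh/t
P_mill = W·ṁ = 7.0909·1354.6 = 9605.3 kW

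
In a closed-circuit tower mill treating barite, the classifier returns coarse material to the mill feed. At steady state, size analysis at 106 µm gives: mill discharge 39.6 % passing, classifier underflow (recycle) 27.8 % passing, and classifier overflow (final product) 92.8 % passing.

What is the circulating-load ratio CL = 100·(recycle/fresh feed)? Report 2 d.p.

Two-product formula at 106 µm:
Fd + Rd = Ru + Fo ⇒ R/F = (o−d)/(d−u)
r = (92.8 − 39.6)/(39.6 − 27.8) = 53.2/11.8 = 4.5085
CL = 100·r = 450.85 %

CL = 450.85 %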